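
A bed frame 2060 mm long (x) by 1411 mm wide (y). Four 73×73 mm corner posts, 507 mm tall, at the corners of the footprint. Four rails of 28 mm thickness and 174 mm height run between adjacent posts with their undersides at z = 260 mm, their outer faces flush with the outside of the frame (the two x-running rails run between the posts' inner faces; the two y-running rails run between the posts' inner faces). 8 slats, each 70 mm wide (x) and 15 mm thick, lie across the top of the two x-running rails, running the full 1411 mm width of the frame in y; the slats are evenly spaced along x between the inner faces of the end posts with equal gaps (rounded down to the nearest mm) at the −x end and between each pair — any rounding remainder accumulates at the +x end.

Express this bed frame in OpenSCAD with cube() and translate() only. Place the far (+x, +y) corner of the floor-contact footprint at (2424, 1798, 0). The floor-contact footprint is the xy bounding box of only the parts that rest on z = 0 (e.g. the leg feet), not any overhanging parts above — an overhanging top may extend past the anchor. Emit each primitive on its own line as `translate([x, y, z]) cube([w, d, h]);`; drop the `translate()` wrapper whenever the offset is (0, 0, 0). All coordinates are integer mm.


// slat z = rail_z + rail_h = 260 + 174 = 434
// slat gap = ⌊(1914 − 8·70) / 9⌋ = 150
translate([364, 387, 0]) cube([73, 73, 507]);
translate([364, 1725, 0]) cube([73, 73, 507]);
translate([2351, 387, 0]) cube([73, 73, 507]);
translate([2351, 1725, 0]) cube([73, 73, 507]);
translate([437, 387, 260]) cube([1914, 28, 174]);
translate([437, 1770, 260]) cube([1914, 28, 174]);
translate([364, 460, 260]) cube([28, 1265, 174]);
translate([2396, 460, 260]) cube([28, 1265, 174]);
translate([587, 387, 434]) cube([70, 1411, 15]);
translate([807, 387, 434]) cube([70, 1411, 15]);
translate([1027, 387, 434]) cube([70, 1411, 15]);
translate([1247, 387, 434]) cube([70, 1411, 15]);
translate([1467, 387, 434]) cube([70, 1411, 15]);
translate([1687, 387, 434]) cube([70, 1411, 15]);
translate([1907, 387, 434]) cube([70, 1411, 15]);
translate([2127, 387, 434]) cube([70, 1411, 15]);


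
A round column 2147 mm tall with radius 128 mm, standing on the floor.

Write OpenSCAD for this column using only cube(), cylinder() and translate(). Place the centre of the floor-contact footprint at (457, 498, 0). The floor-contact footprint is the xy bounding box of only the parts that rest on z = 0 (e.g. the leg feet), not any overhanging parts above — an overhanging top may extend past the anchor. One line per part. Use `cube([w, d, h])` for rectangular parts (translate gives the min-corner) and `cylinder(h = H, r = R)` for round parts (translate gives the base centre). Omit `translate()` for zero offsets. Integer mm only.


translate([457, 498, 0]) cylinder(h = 2147, r = 128);


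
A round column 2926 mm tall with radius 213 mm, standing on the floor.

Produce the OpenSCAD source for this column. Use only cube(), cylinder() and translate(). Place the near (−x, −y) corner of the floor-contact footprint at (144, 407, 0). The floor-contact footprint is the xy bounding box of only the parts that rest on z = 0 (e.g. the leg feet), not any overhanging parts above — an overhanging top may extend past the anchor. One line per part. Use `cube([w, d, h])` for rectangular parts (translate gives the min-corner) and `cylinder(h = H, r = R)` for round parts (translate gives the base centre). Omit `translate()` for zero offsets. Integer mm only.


translate([357, 620, 0]) cylinder(h = 2926, r = 213);


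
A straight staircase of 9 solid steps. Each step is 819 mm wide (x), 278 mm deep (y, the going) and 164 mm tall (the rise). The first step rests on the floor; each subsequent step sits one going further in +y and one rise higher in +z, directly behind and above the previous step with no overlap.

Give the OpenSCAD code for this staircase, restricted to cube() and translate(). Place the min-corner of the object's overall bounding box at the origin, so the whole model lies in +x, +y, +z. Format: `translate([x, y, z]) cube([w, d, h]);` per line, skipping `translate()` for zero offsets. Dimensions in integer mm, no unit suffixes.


cube([819, 278, 164]);
translate([0, 278, 164]) cube([819, 278, 164]);
translate([0, 556, 328]) cube([819, 278, 164]);
translate([0, 834, 492]) cube([819, 278, 164]);
translate([0, 1112, 656]) cube([819, 278, 164]);
translate([0, 1390, 820]) cube([819, 278, 164]);
translate([0, 1668, 984]) cube([819, 278, 164]);
translate([0, 1946, 1148]) cube([819, 278, 164]);
translate([0, 2224, 1312]) cube([819, 278, 164]);


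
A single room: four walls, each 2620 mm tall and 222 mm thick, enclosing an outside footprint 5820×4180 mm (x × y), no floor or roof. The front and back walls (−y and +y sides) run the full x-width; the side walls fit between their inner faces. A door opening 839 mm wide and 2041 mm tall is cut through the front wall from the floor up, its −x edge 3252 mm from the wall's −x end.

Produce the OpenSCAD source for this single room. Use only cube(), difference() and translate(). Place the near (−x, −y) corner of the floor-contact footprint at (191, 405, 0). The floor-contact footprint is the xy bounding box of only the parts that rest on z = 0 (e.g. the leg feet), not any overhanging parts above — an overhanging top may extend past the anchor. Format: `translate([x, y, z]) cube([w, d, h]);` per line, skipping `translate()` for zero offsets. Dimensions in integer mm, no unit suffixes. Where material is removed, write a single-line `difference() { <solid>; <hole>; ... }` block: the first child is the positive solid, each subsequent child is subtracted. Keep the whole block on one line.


difference() { translate([191, 405, 0]) cube([5820, 222, 2620]); translate([3443, 405, 0]) cube([839, 222, 2041]); }
translate([191, 4363, 0]) cube([5820, 222, 2620]);
translate([191, 627, 0]) cube([222, 3736, 2620]);
translate([5789, 627, 0]) cube([222, 3736, 2620]);


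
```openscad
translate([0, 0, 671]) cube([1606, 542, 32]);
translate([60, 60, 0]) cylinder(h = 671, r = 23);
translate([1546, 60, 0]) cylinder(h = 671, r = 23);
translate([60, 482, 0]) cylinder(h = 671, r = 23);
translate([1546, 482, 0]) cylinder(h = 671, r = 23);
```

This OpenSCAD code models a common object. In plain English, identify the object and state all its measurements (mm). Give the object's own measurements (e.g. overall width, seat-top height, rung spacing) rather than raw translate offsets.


A rectangular dining table. The top is 1606×542×32 mm with its upper surface at z = 703 mm. It stands on four round legs of 46 mm diameter, each leg's bounding box inset 37 mm from the nearest pair of top edges, running from the floor to the underside of the top.


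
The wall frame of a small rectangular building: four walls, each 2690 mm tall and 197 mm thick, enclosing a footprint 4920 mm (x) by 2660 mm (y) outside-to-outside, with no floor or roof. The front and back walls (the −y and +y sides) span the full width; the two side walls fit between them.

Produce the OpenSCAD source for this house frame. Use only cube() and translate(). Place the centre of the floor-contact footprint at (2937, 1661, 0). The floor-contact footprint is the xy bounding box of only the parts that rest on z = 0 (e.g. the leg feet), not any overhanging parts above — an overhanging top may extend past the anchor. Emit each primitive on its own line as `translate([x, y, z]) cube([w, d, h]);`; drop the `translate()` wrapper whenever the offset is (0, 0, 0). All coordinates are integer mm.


translate([477, 331, 0]) cube([4920, 197, 2690]);
translate([477, 2794, 0]) cube([4920, 197, 2690]);
translate([477, 528, 0]) cube([197, 2266, 2690]);
translate([5200, 528, 0]) cube([197, 2266, 2690]);


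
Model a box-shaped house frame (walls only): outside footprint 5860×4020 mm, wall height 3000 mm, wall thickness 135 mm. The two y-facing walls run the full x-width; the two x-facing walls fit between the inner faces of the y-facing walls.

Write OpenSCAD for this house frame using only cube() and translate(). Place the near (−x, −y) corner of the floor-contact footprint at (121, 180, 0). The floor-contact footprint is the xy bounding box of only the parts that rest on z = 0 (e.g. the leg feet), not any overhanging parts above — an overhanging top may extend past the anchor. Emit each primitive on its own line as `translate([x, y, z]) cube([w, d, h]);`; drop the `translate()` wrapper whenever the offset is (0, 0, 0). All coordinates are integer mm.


translate([121, 180, 0]) cube([5860, 135, 3000]);
translate([121, 4065, 0]) cube([5860, 135, 3000]);
translate([121, 315, 0]) cube([135, 3750, 3000]);
translate([5846, 315, 0]) cube([135, 3750, 3000]);


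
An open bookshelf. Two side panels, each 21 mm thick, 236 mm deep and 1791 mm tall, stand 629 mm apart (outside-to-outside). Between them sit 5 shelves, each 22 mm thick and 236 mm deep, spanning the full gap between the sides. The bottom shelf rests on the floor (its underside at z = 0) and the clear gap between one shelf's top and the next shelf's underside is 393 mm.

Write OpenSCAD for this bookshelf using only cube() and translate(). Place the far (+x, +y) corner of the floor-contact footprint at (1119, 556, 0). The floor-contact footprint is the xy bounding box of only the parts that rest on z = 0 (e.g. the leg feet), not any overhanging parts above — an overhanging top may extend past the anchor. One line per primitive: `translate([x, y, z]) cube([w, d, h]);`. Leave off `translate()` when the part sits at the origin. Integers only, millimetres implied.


translate([490, 320, 0]) cube([21, 236, 1791]);
translate([1098, 320, 0]) cube([21, 236, 1791]);
translate([511, 320, 0]) cube([587, 236, 22]);
translate([511, 320, 415]) cube([587, 236, 22]);
translate([511, 320, 830]) cube([587, 236, 22]);
translate([511, 320, 1245]) cube([587, 236, 22]);
translate([511, 320, 1660]) cube([587, 236, 22]);


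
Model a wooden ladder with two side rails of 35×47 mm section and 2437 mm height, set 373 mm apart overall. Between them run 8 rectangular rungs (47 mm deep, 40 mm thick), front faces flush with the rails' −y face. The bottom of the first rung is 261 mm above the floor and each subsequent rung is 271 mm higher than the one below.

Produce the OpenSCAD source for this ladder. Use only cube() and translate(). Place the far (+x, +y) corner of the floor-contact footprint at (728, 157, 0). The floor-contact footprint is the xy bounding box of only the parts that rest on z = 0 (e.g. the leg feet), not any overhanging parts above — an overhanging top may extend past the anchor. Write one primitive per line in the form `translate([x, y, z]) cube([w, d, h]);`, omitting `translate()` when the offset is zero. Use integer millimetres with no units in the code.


// rung span = 373 - 2*35 = 303
// rung[k] z = 261 + k*271
translate([355, 110, 0]) cube([35, 47, 2437]);
translate([693, 110, 0]) cube([35, 47, 2437]);
translate([390, 110, 261]) cube([303, 47, 40]);
translate([390, 110, 532]) cube([303, 47, 40]);
translate([390, 110, 803]) cube([303, 47, 40]);
translate([390, 110, 1074]) cube([303, 47, 40]);
translate([390, 110, 1345]) cube([303, 47, 40]);
translate([390, 110, 1616]) cube([303, 47, 40]);
translate([390, 110, 1887]) cube([303, 47, 40]);
translate([390, 110, 2158]) cube([303, 47, 40]);


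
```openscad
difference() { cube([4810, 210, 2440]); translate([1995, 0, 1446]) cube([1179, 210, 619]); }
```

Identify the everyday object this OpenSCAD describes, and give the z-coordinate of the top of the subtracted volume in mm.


A wall with a window opening. The window head height is 2065 mm.

A wall with a rectangular opening subtracted — a window. Sill at z = 1446, opening 619 mm tall, so the head is at 1446 + 619 = 2065 mm.


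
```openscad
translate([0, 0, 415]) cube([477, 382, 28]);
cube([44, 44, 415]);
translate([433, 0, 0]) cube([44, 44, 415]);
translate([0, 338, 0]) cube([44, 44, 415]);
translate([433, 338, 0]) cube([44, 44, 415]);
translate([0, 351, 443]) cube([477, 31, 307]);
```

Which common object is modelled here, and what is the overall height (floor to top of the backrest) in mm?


A chair. The overall height is 750 mm.

A slab on four corner posts with a tall panel at the back — a chair. The seat slab sits at z = 415 with thickness 28, and the 307 mm backrest starts at the seat top, so the overall height is 415 + 28 + 307 = 750 mm.


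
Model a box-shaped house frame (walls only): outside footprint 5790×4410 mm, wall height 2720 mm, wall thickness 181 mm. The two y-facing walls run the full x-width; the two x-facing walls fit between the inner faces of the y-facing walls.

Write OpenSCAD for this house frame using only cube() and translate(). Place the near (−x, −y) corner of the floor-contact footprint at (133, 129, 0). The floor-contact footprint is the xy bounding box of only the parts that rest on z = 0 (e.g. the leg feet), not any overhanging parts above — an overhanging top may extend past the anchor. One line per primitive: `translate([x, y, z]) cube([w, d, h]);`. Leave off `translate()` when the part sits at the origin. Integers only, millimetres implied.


translate([133, 129, 0]) cube([5790, 181, 2720]);
translate([133, 4358, 0]) cube([5790, 181, 2720]);
translate([133, 310, 0]) cube([181, 4048, 2720]);
translate([5742, 310, 0]) cube([181, 4048, 2720]);


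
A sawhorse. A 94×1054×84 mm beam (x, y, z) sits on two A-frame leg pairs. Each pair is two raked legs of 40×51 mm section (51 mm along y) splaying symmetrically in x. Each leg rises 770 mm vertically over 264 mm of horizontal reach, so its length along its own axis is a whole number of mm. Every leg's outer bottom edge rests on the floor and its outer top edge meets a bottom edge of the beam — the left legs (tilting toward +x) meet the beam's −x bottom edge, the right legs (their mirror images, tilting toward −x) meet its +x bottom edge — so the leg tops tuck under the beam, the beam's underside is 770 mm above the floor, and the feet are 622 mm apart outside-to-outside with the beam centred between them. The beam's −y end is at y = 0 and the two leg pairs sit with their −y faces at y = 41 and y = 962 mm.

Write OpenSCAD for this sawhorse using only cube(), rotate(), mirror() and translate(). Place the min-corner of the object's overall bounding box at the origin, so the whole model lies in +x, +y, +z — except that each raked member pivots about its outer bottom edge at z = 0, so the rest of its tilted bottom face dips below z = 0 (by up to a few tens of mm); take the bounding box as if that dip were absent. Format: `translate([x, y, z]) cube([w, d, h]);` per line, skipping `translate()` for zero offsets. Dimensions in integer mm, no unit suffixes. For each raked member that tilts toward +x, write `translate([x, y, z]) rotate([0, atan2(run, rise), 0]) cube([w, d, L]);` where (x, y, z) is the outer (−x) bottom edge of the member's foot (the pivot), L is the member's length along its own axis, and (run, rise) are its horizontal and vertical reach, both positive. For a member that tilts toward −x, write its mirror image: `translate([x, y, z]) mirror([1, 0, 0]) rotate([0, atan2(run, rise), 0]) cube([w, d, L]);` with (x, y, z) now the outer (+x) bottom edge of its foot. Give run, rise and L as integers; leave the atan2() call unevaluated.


translate([264, 0, 770]) cube([94, 1054, 84]);
translate([0, 41, 0]) rotate([0, atan2(264, 770), 0]) cube([40, 51, 814]);
translate([622, 41, 0]) mirror([1, 0, 0]) rotate([0, atan2(264, 770), 0]) cube([40, 51, 814]);
translate([0, 962, 0]) rotate([0, atan2(264, 770), 0]) cube([40, 51, 814]);
translate([622, 962, 0]) mirror([1, 0, 0]) rotate([0, atan2(264, 770), 0]) cube([40, 51, 814]);


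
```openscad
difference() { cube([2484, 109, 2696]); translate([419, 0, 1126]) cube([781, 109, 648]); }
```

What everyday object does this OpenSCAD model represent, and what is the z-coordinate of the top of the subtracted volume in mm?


A wall with a window opening. The window head height is 1774 mm.

A wall with a rectangular opening subtracted — a window. Sill at z = 1126, opening 648 mm tall, so the head is at 1126 + 648 = 1774 mm.


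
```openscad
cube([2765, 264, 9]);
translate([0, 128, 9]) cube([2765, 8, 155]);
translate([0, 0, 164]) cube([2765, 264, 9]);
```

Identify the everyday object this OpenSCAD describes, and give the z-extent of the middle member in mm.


An I-beam. The web height is 155 mm.

Two wide flanges with a thin centred web — an I-beam. Overall 173 mm minus two 9 mm flanges gives a web of 173 − 2·9 = 155 mm.


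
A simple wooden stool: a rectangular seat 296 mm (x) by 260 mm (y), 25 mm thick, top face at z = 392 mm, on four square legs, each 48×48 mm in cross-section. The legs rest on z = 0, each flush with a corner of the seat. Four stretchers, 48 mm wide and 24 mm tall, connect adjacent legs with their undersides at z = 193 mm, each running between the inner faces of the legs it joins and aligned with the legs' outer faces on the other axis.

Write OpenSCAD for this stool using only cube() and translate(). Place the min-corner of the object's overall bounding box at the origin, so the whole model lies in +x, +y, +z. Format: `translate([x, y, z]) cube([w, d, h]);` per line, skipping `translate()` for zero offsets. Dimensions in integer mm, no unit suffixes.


// leg_h = 392 - 25 = 367
// stretcher span = 296 - 2*48 = 200
translate([0, 0, 367]) cube([296, 260, 25]);
cube([48, 48, 367]);
translate([248, 0, 0]) cube([48, 48, 367]);
translate([0, 212, 0]) cube([48, 48, 367]);
translate([248, 212, 0]) cube([48, 48, 367]);
translate([48, 0, 193]) cube([200, 48, 24]);
translate([48, 212, 193]) cube([200, 48, 24]);
translate([0, 48, 193]) cube([48, 164, 24]);
translate([248, 48, 193]) cube([48, 164, 24]);


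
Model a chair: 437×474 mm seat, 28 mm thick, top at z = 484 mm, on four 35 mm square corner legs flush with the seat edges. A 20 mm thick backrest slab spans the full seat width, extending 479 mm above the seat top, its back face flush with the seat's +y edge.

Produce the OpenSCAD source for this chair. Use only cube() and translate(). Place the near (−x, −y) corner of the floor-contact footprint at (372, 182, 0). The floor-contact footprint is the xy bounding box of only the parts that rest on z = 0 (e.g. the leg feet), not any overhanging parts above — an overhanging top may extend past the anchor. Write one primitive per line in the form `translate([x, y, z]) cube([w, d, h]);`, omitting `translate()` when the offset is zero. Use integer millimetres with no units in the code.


translate([372, 182, 456]) cube([437, 474, 28]);
translate([372, 182, 0]) cube([35, 35, 456]);
translate([774, 182, 0]) cube([35, 35, 456]);
translate([372, 621, 0]) cube([35, 35, 456]);
translate([774, 621, 0]) cube([35, 35, 456]);
translate([372, 636, 484]) cube([437, 20, 479]);


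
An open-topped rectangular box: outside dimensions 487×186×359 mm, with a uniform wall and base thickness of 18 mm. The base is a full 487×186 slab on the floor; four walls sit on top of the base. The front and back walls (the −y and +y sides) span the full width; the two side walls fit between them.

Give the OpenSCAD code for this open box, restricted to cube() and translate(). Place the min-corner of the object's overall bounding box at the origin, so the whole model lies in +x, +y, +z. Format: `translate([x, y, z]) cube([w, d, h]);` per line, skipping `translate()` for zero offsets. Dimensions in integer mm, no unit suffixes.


cube([487, 186, 18]);
translate([0, 0, 18]) cube([487, 18, 341]);
translate([0, 168, 18]) cube([487, 18, 341]);
translate([0, 18, 18]) cube([18, 150, 341]);
translate([469, 18, 18]) cube([18, 150, 341]);


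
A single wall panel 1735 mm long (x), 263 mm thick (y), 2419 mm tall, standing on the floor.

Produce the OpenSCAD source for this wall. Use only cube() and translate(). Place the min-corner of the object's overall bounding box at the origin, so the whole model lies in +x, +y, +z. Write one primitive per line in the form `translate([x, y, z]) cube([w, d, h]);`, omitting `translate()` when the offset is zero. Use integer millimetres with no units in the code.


cube([1735, 263, 2419]);


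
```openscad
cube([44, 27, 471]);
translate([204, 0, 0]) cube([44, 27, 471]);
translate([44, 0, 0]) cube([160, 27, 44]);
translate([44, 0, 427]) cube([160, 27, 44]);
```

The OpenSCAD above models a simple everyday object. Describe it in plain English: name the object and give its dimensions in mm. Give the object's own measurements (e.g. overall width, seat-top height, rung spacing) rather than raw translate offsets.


A rectangular picture frame lying in the x–z plane (depth along y). The opening is 160 mm wide (x) by 383 mm tall (z), surrounded by a border 44 mm wide on all four sides. The frame is 27 mm deep and is made of two full-height vertical stiles with two horizontal rails fitted between them.


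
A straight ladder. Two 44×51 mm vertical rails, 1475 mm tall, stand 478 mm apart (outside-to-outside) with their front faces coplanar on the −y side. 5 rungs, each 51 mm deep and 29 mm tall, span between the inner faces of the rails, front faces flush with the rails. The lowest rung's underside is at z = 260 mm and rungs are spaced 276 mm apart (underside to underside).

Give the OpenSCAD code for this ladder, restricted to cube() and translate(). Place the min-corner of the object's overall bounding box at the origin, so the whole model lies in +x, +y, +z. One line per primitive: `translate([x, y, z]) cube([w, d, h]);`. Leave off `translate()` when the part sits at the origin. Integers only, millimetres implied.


cube([44, 51, 1475]);
translate([434, 0, 0]) cube([44, 51, 1475]);
translate([44, 0, 260]) cube([390, 51, 29]);
translate([44, 0, 536]) cube([390, 51, 29]);
translate([44, 0, 812]) cube([390, 51, 29]);
translate([44, 0, 1088]) cube([390, 51, 29]);
translate([44, 0, 1364]) cube([390, 51, 29]);


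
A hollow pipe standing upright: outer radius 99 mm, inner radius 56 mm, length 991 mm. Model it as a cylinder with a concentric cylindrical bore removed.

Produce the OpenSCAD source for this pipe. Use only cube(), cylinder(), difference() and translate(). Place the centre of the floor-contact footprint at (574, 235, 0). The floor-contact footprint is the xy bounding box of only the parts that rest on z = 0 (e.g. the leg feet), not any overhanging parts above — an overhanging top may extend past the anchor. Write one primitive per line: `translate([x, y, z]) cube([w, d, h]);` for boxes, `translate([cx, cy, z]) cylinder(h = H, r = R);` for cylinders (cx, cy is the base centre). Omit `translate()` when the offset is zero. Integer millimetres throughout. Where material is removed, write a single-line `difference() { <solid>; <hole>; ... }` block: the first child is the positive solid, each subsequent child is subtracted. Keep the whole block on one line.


difference() { translate([574, 235, 0]) cylinder(h = 991, r = 99); translate([574, 235, 0]) cylinder(h = 991, r = 56); }


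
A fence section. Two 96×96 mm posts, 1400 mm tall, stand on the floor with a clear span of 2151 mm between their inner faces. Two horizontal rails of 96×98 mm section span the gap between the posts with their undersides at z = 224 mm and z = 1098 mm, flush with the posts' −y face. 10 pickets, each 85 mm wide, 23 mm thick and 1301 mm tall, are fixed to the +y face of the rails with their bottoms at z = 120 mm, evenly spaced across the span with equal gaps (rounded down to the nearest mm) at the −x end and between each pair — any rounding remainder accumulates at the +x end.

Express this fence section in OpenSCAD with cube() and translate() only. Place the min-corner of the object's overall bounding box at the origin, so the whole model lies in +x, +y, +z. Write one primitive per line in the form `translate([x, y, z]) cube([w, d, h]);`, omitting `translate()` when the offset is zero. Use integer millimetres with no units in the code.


cube([96, 96, 1400]);
translate([2247, 0, 0]) cube([96, 96, 1400]);
translate([96, 0, 224]) cube([2151, 96, 98]);
translate([96, 0, 1098]) cube([2151, 96, 98]);
translate([214, 96, 120]) cube([85, 23, 1301]);
translate([417, 96, 120]) cube([85, 23, 1301]);
translate([620, 96, 120]) cube([85, 23, 1301]);
translate([823, 96, 120]) cube([85, 23, 1301]);
translate([1026, 96, 120]) cube([85, 23, 1301]);
translate([1229, 96, 120]) cube([85, 23, 1301]);
translate([1432, 96, 120]) cube([85, 23, 1301]);
translate([1635, 96, 120]) cube([85, 23, 1301]);
translate([1838, 96, 120]) cube([85, 23, 1301]);
translate([2041, 96, 120]) cube([85, 23, 1301]);


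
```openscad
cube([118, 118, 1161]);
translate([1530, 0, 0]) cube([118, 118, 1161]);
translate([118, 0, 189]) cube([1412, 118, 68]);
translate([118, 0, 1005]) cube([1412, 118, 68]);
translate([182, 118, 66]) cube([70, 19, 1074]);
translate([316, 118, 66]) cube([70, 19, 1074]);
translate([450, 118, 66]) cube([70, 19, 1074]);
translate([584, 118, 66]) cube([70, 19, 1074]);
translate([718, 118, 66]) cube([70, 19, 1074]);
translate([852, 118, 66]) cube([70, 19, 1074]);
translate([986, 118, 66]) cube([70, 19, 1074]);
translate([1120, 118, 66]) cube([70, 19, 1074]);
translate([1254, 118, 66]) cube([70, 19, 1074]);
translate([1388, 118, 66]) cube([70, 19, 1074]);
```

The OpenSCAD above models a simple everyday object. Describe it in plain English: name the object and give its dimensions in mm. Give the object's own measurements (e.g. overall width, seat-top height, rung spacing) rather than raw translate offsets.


A fence section. Two 118×118 mm posts, 1161 mm tall, stand on the floor with a clear span of 1412 mm between their inner faces. Two horizontal rails of 118×68 mm section span the gap between the posts with their undersides at z = 189 mm and z = 1005 mm, flush with the posts' −y face. 10 pickets, each 70 mm wide, 19 mm thick and 1074 mm tall, are fixed to the +y face of the rails with their bottoms at z = 66 mm, spaced across the span with a 64 mm gap after the −x post and between neighbouring pickets, with 72 mm left before the +x post.


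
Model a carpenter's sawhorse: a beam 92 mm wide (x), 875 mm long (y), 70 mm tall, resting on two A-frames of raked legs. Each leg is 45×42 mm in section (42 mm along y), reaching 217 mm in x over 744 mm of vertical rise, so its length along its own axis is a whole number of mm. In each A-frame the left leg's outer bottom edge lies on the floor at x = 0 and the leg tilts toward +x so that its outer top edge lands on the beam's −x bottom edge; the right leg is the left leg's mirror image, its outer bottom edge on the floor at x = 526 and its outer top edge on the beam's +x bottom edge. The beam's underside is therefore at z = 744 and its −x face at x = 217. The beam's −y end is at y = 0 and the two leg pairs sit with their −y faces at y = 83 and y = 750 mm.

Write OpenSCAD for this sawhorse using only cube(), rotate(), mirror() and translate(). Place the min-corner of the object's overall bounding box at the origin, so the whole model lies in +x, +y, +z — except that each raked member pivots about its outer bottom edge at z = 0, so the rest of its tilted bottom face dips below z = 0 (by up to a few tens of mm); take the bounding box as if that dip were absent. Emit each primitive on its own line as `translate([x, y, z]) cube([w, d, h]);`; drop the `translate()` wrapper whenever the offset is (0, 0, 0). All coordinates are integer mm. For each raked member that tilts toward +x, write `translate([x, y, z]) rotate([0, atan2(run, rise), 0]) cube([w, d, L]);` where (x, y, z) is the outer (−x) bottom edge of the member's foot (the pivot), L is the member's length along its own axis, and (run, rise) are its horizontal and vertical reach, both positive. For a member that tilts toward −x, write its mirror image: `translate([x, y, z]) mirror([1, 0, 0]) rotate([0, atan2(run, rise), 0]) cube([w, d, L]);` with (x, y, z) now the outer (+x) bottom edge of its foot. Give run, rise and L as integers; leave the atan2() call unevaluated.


translate([217, 0, 744]) cube([92, 875, 70]);
translate([0, 83, 0]) rotate([0, atan2(217, 744), 0]) cube([45, 42, 775]);
translate([526, 83, 0]) mirror([1, 0, 0]) rotate([0, atan2(217, 744), 0]) cube([45, 42, 775]);
translate([0, 750, 0]) rotate([0, atan2(217, 744), 0]) cube([45, 42, 775]);
translate([526, 750, 0]) mirror([1, 0, 0]) rotate([0, atan2(217, 744), 0]) cube([45, 42, 775]);


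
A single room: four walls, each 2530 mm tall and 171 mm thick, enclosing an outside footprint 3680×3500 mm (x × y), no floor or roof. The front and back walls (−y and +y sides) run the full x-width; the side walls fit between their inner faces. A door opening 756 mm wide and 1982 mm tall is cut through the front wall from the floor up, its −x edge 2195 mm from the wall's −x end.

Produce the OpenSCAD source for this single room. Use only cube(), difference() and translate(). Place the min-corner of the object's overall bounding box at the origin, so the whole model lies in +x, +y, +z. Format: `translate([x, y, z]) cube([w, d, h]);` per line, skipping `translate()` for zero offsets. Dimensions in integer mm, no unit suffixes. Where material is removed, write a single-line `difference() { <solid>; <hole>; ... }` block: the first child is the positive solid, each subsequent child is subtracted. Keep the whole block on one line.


difference() { cube([3680, 171, 2530]); translate([2195, 0, 0]) cube([756, 171, 1982]); }
translate([0, 3329, 0]) cube([3680, 171, 2530]);
translate([0, 171, 0]) cube([171, 3158, 2530]);
translate([3509, 171, 0]) cube([171, 3158, 2530]);


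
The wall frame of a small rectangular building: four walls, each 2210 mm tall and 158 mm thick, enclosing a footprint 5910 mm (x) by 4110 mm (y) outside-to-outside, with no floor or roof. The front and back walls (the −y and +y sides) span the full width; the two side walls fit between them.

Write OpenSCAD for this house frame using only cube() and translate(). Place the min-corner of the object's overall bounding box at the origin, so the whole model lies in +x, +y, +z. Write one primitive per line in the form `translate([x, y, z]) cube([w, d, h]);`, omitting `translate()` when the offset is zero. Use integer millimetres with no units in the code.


cube([5910, 158, 2210]);
translate([0, 3952, 0]) cube([5910, 158, 2210]);
translate([0, 158, 0]) cube([158, 3794, 2210]);
translate([5752, 158, 0]) cube([158, 3794, 2210]);


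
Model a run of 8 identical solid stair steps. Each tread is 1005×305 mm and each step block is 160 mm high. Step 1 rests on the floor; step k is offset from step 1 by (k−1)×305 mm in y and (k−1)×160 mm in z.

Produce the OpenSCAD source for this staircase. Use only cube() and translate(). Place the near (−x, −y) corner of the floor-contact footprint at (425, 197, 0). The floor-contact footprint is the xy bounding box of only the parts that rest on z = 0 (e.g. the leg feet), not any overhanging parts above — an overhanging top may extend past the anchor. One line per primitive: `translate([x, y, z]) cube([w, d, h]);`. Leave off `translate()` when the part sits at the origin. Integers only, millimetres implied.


translate([425, 197, 0]) cube([1005, 305, 160]);
translate([425, 502, 160]) cube([1005, 305, 160]);
translate([425, 807, 320]) cube([1005, 305, 160]);
translate([425, 1112, 480]) cube([1005, 305, 160]);
translate([425, 1417, 640]) cube([1005, 305, 160]);
translate([425, 1722, 800]) cube([1005, 305, 160]);
translate([425, 2027, 960]) cube([1005, 305, 160]);
translate([425, 2332, 1120]) cube([1005, 305, 160]);


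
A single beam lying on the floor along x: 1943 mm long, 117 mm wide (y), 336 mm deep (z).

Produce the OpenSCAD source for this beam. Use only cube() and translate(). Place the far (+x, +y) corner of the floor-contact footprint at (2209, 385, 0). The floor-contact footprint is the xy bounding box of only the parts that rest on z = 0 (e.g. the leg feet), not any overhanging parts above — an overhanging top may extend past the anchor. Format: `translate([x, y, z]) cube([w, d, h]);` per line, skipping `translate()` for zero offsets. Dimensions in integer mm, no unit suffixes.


translate([266, 268, 0]) cube([1943, 117, 336]);


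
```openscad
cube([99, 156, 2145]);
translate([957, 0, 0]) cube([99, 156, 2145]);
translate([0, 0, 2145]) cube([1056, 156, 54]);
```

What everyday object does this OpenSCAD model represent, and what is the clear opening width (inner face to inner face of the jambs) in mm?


A door frame. The clear opening width is 858 mm.

Two 2145 mm tall posts with a header on top — a door frame. The left jamb is 99 mm wide at x = 0; the right jamb starts at x = 957. The clear opening is 957 − 99 = 858 mm.


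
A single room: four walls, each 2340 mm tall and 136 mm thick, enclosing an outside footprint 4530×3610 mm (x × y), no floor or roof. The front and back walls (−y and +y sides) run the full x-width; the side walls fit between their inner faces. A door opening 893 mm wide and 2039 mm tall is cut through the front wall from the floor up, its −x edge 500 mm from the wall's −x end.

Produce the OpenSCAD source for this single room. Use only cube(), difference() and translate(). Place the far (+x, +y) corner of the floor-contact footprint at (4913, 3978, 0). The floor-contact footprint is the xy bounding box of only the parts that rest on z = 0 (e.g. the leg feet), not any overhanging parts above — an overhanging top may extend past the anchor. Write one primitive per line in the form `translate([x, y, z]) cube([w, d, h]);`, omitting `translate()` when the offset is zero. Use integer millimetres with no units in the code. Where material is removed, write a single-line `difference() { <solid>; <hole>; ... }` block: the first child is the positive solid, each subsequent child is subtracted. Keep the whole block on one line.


difference() { translate([383, 368, 0]) cube([4530, 136, 2340]); translate([883, 368, 0]) cube([893, 136, 2039]); }
translate([383, 3842, 0]) cube([4530, 136, 2340]);
translate([383, 504, 0]) cube([136, 3338, 2340]);
translate([4777, 504, 0]) cube([136, 3338, 2340]);


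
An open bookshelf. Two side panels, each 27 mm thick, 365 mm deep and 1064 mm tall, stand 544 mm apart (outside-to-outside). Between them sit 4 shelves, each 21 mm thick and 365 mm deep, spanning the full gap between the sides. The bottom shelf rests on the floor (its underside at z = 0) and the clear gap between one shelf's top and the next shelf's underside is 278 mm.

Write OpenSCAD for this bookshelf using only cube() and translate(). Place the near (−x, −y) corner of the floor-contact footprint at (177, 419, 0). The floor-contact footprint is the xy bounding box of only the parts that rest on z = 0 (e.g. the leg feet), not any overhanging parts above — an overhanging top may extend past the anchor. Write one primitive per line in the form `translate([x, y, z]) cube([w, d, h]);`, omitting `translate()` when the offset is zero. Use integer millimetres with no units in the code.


translate([177, 419, 0]) cube([27, 365, 1064]);
translate([694, 419, 0]) cube([27, 365, 1064]);
translate([204, 419, 0]) cube([490, 365, 21]);
translate([204, 419, 299]) cube([490, 365, 21]);
translate([204, 419, 598]) cube([490, 365, 21]);
translate([204, 419, 897]) cube([490, 365, 21]);


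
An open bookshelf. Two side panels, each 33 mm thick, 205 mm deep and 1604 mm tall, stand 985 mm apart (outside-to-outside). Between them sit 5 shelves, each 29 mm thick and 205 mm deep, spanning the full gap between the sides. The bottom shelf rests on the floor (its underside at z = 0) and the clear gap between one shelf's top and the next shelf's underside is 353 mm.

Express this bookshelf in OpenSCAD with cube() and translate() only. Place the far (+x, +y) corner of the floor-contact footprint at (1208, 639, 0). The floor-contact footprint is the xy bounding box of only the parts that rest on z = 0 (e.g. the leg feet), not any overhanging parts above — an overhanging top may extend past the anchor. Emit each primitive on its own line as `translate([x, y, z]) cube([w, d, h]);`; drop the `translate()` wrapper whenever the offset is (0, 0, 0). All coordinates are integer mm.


translate([223, 434, 0]) cube([33, 205, 1604]);
translate([1175, 434, 0]) cube([33, 205, 1604]);
translate([256, 434, 0]) cube([919, 205, 29]);
translate([256, 434, 382]) cube([919, 205, 29]);
translate([256, 434, 764]) cube([919, 205, 29]);
translate([256, 434, 1146]) cube([919, 205, 29]);
translate([256, 434, 1528]) cube([919, 205, 29]);


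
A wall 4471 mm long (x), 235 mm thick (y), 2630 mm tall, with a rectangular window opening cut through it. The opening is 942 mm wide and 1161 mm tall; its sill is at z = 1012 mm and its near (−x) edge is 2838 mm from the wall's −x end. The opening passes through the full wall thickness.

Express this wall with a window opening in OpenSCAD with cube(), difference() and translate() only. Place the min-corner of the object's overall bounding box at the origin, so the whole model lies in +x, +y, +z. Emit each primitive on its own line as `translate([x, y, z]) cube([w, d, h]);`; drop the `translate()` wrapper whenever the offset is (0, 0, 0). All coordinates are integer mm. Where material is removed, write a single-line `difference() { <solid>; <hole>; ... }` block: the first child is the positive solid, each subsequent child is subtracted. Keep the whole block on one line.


difference() { cube([4471, 235, 2630]); translate([2838, 0, 1012]) cube([942, 235, 1161]); }


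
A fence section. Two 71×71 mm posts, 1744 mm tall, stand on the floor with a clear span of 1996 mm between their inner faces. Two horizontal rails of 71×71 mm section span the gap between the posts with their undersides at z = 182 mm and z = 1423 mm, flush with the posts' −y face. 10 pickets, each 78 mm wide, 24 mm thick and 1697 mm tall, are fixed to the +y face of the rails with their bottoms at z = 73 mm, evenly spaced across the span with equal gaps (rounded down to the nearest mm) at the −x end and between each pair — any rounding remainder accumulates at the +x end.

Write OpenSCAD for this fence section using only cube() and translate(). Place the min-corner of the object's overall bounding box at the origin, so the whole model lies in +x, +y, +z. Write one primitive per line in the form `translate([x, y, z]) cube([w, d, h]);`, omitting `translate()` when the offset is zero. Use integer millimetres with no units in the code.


cube([71, 71, 1744]);
translate([2067, 0, 0]) cube([71, 71, 1744]);
translate([71, 0, 182]) cube([1996, 71, 71]);
translate([71, 0, 1423]) cube([1996, 71, 71]);
translate([181, 71, 73]) cube([78, 24, 1697]);
translate([369, 71, 73]) cube([78, 24, 1697]);
translate([557, 71, 73]) cube([78, 24, 1697]);
translate([745, 71, 73]) cube([78, 24, 1697]);
translate([933, 71, 73]) cube([78, 24, 1697]);
translate([1121, 71, 73]) cube([78, 24, 1697]);
translate([1309, 71, 73]) cube([78, 24, 1697]);
translate([1497, 71, 73]) cube([78, 24, 1697]);
translate([1685, 71, 73]) cube([78, 24, 1697]);
translate([1873, 71, 73]) cube([78, 24, 1697]);


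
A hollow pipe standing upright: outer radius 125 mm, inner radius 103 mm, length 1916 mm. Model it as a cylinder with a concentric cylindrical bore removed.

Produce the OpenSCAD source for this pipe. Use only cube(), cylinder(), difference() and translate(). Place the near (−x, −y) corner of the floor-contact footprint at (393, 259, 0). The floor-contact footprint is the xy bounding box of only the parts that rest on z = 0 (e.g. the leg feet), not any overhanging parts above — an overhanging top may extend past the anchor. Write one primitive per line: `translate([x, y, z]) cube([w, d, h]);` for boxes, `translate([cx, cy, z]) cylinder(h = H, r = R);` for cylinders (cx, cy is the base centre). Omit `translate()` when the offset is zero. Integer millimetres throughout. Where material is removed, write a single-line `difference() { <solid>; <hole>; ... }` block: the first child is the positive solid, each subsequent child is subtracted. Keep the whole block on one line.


difference() { translate([518, 384, 0]) cylinder(h = 1916, r = 125); translate([518, 384, 0]) cylinder(h = 1916, r = 103); }
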